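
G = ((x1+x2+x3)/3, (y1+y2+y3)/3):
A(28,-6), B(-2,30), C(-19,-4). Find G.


Gx = (28- 2- 19)/3 = 7/3 = 2.3333
Gy = (-6+30- 4)/3 = 20/3 = 6.6667

G = (2.3333, 6.6667)


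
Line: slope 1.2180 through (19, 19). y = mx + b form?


y - 19 = 1.2180(x - 19)
y = 1.2180x + 19 - 1.2180*19
y = 1.2180x - 4.1420

y = 1.2180x - 4.1420


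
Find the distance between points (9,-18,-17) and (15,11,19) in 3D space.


dx=6, dy=29, dz=36
d = sqrt(36+841+1296) = sqrt(2173) = 46.6154

46.6154


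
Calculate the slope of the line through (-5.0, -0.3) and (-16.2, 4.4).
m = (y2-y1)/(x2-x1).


dy = 4.4 + 0.3 = 4.7
dx = -16.2 + 5.0 = -11.2
m = 4.7/(-11.2) = -0.4196

m = -0.4196


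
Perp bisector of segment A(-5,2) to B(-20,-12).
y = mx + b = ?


Midpoint = (-12.5, -5)
Slope of AB = dy/dx = -14/(-15) = 0.9333
Perp slope = -dx/dy = -15/14 = -1.0714
b = My - (perp slope)*Mx = -5 + (-15*(-12.5))/(-14) = -5 - 13.3929 = -18.3929

y = -1.0714x - 18.3929


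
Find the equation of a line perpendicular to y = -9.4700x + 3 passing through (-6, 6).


Perpendicular slope = -1/m1 = -1/(-9.4700) = 0.1056
b2 = y0 - m2*x0 = 6 - 6/(-9.4700) = 6 + 0.6336 = 6.6336

y = 0.1056x + 6.6336


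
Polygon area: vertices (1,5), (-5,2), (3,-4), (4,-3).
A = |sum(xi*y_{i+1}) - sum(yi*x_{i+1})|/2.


sum(xi*y_{i+1}) = 1*2 - 5*(-4) + 3*(-3) + 4*5 = 33
sum(yi*x_{i+1}) = 5*(-5) + 2*3 - 4*4 - 3*1 = -38
Area = |33 + 38|/2 = 71/2 = 35.5000

35.5000 sq units


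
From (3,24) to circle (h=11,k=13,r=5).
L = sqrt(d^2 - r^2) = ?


d = sqrt((3-11)^2 + (24-13)^2) = sqrt(64+121) = 13.6015
L = sqrt(185.0000 - 25) = sqrt(160.0000) = 12.6491

12.6491


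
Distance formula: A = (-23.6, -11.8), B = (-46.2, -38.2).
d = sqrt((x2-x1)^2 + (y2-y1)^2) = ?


dx = -46.2 + 23.6 = -22.6
dy = -38.2 + 11.8 = -26.4
d = sqrt(510.76 + 696.96) = sqrt(1207.72) = 34.7523

34.7523


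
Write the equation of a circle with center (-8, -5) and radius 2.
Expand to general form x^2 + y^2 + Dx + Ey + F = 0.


(x+ 8)^2 + (y+ 5)^2 = 2^2
D = -2h = 16, E = -2k = 10
F = h^2+k^2-r^2 = 64+25-4 = 85

x^2 + y^2 + 16x + 10y + 85 = 0


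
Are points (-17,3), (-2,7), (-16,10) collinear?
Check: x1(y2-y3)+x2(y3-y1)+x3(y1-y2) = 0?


-17*(7-10) - 2*(10-3) - 16*(3-7)
= 51 - 14 + 64 = 101

No, not collinear (determinant = 101)


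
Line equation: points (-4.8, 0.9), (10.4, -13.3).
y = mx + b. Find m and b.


m = (-14.2)/(15.2) = -0.9342
b = y1 - m*x1 = 0.9 - (-14.2*(-4.8))/(15.2) = 0.9 - 4.4842 = -3.5842

y = -0.9342x - 3.5842


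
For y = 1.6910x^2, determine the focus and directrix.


a = 1.6910
1/(4a) = 0.1478
Focus = (0, 0.1478)
Directrix: y = -0.1478

Focus = (0, 0.1478), Directrix: y = -0.1478


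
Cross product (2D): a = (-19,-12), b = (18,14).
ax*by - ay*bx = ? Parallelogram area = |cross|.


cross = -19*14 + 12*18 = -266 + 216 = -50
Parallelogram area = |-50| = 50

cross = -50, parallelogram area = 50


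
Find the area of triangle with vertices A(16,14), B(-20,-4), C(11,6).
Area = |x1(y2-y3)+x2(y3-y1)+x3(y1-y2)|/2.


16*(-4-6) = -160
-20*(6-14) = 160
11*(14+ 4) = 198
sum = 198
Area = |198|/2 = 99.0000

99.0000 sq units


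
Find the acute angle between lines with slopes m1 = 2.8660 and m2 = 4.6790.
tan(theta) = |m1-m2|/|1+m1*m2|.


m1-m2 = -1.813
1+m1*m2 = 14.410014
tan(theta) = |-1.813/14.410014| = 0.125815
theta = arctan(|-1.813/14.410014|) = 7.1710 degrees (acute angle)

7.1710 degrees


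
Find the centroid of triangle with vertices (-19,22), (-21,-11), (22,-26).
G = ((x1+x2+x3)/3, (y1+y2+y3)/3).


Gx = (-19- 21+22)/3 = -18/3 = -6.0000
Gy = (22- 11- 26)/3 = -15/3 = -5.0000

G = (-6.0000, -5.0000)


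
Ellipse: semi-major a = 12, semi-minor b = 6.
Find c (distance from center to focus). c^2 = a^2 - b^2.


c^2 = 12^2 - 6^2 = 144 - 36 = 108
c = sqrt(108) = 10.3923

c = 10.3923


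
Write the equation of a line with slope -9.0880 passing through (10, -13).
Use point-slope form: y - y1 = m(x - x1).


y + 13 = -9.0880(x - 10)
y = -9.0880x - 13 + 9.0880*10
y = -9.0880x + 77.8800

y = -9.0880x + 77.8800


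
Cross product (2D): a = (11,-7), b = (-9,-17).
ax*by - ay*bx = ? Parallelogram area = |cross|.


cross = 11*(-17) + 7*(-9) = -187 - 63 = -250
Parallelogram area = |-250| = 250

cross = -250, parallelogram area = 250


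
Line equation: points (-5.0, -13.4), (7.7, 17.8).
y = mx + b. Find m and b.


m = (31.2)/(12.7) = 2.4567
b = y1 - m*x1 = -13.4 - (31.2*(-5.0))/(12.7) = -13.4 + 12.2835 = -1.1165

y = 2.4567x - 1.1165


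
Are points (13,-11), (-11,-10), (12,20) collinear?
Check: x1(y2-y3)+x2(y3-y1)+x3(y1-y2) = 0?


13*(-10-20) - 11*(20+ 11) + 12*(-11+ 10)
= -390 - 341 - 12 = -743

No, not collinear (determinant = -743)


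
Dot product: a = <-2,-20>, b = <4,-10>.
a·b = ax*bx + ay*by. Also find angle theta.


a·b = -2*4 - 20*(-10) = -8 + 200 = 192
|a| = sqrt(4+400) = 20.0998
|b| = sqrt(16+100) = 10.7703
cos(theta) = 192/(sqrt(404)*sqrt(116)) = 192/sqrt(46864) = 0.886914
theta = arccos(192/sqrt(46864)) = 27.5120 degrees

a·b = 192, theta = 27.5120 deg


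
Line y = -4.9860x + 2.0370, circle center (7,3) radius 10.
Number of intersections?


Substitute y = -4.9860x + 2.0370: (x-7)^2 + (-4.9860x+2.0370-3)^2 = 100
Expand to Ax^2 + Bx + C = 0, where b-k = -0.963
A = 1+m^2 = 25.860196
B = 2(m(b-k) - h) = 2(-4.9860*(-0.963) - 7) = -4.396964
C = h^2 + (b-k)^2 - r^2 = 49 + 0.927369 - 100 = -50.072631
disc = B^2-4AC = 19.3333 + 5179.5522 = 5198.8855
disc > 0

2 intersection points


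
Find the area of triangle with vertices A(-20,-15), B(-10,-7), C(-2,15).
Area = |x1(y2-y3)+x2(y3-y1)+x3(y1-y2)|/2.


-20*(-7-15) = 440
-10*(15+ 15) = -300
-2*(-15+ 7) = 16
sum = 156
Area = |156|/2 = 78.0000

78.0000 sq units


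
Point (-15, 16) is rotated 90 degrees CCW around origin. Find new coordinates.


cos(90) = 0, sin(90) = 1
x' = -15*0 - 16*1 = -16
y' = -15*1 + 16*0 = -15

(-16, -15)


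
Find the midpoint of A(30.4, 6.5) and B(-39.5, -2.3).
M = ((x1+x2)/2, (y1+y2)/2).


Mx = (30.4 - 39.5)/2 = -9.1/2 = -4.5500
My = (6.5 - 2.3)/2 = 4.2/2 = 2.1000

(-4.5500, 2.1000)


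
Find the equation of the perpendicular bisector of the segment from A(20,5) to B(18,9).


Midpoint = (19, 7)
Slope of AB = dy/dx = 4/(-2) = -2.0000
Perp slope = -dx/dy = 2/4 = 0.5000
b = My - (perp slope)*Mx = 7 + (-2*19)/4 = 7 - 9.5000 = -2.5000

y = 0.5000x - 2.5000


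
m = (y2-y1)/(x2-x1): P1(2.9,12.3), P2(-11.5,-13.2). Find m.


dy = -13.2 - 12.3 = -25.5
dx = -11.5 - 2.9 = -14.4
m = -25.5/(-14.4) = 1.7708

m = 1.7708


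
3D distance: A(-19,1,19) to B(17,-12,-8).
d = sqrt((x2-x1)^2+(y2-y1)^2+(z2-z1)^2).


dx=36, dy=-13, dz=-27
d = sqrt(1296+169+729) = sqrt(2194) = 46.8402

46.8402


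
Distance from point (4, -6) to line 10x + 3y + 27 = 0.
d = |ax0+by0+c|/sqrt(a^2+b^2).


|10*4 + 3*(-6) + 27| = |49| = 49
sqrt(100 + 9) = sqrt(109) = 10.4403
d = 49/sqrt(109) = 4.6933

4.6933


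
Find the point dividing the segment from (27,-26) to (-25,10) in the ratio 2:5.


Px = (2*(-25) + 5*27)/7 = 85/7 = 12.1429
Py = (2*10 + 5*(-26))/7 = -110/7 = -15.7143

P = (12.1429, -15.7143)


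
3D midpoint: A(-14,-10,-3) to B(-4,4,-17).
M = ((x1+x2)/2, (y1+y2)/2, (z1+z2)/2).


Mx = (-14- 4)/2 = -9.0000
My = (-10+4)/2 = -3.0000
Mz = (-3- 17)/2 = -10.0000

M = (-9.0000, -3.0000, -10.0000)


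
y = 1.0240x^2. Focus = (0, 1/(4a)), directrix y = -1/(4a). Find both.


a = 1.0240
1/(4a) = 0.2441
Focus = (0, 0.2441)
Directrix: y = -0.2441

Focus = (0, 0.2441), Directrix: y = -0.2441


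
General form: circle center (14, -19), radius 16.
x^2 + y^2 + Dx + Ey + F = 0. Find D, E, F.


(x-14)^2 + (y+ 19)^2 = 16^2
D = -2h = -28, E = -2k = 38
F = h^2+k^2-r^2 = 196+361-256 = 301

D = -28, E = 38, F = 301


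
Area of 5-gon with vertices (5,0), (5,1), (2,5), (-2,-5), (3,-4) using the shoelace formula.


sum(xi*y_{i+1}) = 5*1 + 5*5 + 2*(-5) - 2*(-4) + 3*0 = 28
sum(yi*x_{i+1}) = 0*5 + 1*2 + 5*(-2) - 5*3 - 4*5 = -43
Area = |28 + 43|/2 = 71/2 = 35.5000

35.5000 sq units


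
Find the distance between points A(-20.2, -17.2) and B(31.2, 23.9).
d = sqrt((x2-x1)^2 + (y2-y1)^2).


dx = 31.2 + 20.2 = 51.4
dy = 23.9 + 17.2 = 41.1
d = sqrt(2641.96 + 1689.21) = sqrt(4331.17) = 65.8116

65.8116


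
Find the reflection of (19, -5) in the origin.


Reflection rule for origin: (-x, -y)
(19, -5) -> (-19, 5)

(-19, 5)


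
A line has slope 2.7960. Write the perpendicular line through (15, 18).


Perpendicular slope = -1/m1 = -1/2.7960 = -0.3577
b2 = y0 - m2*x0 = 18 + 15/2.7960 = 18 + 5.3648 = 23.3648

y = -0.3577x + 23.3648


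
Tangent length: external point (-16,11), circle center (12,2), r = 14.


d = sqrt((-16-12)^2 + (11-2)^2) = sqrt(784+81) = 29.4109
L = sqrt(865.0000 - 196) = sqrt(669.0000) = 25.8650

25.8650


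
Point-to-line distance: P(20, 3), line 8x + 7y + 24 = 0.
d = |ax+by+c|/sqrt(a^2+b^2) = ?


|8*20 + 7*3 + 24| = |205| = 205
sqrt(64 + 49) = sqrt(113) = 10.6301
d = 205/sqrt(113) = 19.2848

19.2848


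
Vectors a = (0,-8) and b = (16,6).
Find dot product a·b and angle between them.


a·b = 0*16 - 8*6 = 0 - 48 = -48
|a| = sqrt(0+64) = 8.0000
|b| = sqrt(256+36) = 17.0880
cos(theta) = -48/(sqrt(64)*sqrt(292)) = -48/sqrt(18688) = -0.351123
theta = arccos(-48/sqrt(18688)) = 110.5560 degrees

a·b = -48, theta = 110.5560 deg


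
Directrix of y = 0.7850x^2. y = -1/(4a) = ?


a = 0.7850
1/(4a) = 0.3185
directrix: y = -0.3185 = -0.3185

y = -0.3185


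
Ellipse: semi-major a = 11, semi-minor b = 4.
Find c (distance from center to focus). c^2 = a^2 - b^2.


c^2 = 11^2 - 4^2 = 121 - 16 = 105
c = sqrt(105) = 10.2470

c = 10.2470


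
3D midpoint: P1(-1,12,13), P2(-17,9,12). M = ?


Mx = (-1- 17)/2 = -9.0000
My = (12+9)/2 = 10.5000
Mz = (13+12)/2 = 12.5000

M = (-9.0000, 10.5000, 12.5000)


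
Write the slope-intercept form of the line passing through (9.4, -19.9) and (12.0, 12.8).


m = (32.7)/(2.6) = 12.5769
b = y1 - m*x1 = -19.9 - (32.7*9.4)/(2.6) = -19.9 - 118.2231 = -138.1231

y = 12.5769x - 138.1231


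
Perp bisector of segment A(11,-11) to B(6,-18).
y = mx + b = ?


Midpoint = (8.5, -14.5)
Slope of AB = dy/dx = -7/(-5) = 1.4000
Perp slope = -dx/dy = -5/7 = -0.7143
b = My - (perp slope)*Mx = -14.5 + (-5*8.5)/(-7) = -14.5 + 6.0714 = -8.4286

y = -0.7143x - 8.4286


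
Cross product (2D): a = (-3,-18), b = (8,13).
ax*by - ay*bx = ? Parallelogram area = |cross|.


cross = -3*13 + 18*8 = -39 + 144 = 105
Parallelogram area = |105| = 105

cross = 105, parallelogram area = 105


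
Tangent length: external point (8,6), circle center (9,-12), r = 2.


d = sqrt((8-9)^2 + (6+ 12)^2) = sqrt(1+324) = 18.0278
L = sqrt(325.0000 - 4) = sqrt(321.0000) = 17.9165

17.9165


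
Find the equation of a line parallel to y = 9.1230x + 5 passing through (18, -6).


Parallel lines have equal slopes.
m2 = 9.1230
b2 = -6 - 9.1230*18 = -170.2140

y = 9.1230x - 170.2140


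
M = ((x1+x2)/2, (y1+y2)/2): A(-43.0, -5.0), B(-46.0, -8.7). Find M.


Mx = (-43.0 - 46.0)/2 = -89.0/2 = -44.5000
My = (-5.0 - 8.7)/2 = -13.7/2 = -6.8500

(-44.5000, -6.8500)


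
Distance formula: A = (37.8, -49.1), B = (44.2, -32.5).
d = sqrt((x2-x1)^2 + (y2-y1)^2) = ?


dx = 44.2 - 37.8 = 6.4
dy = -32.5 + 49.1 = 16.6
d = sqrt(40.96 + 275.56) = sqrt(316.52) = 17.7910

17.7910


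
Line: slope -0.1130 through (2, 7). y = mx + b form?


y - 7 = -0.1130(x - 2)
y = -0.1130x + 7 + 0.1130*2
y = -0.1130x + 7.2260

y = -0.1130x + 7.2260


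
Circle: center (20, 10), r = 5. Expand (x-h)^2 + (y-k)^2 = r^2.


(x-20)^2 + (y-10)^2 = 5^2
D = -2h = -40, E = -2k = -20
F = h^2+k^2-r^2 = 400+100-25 = 475

x^2 + y^2 - 40x - 20y + 475 = 0


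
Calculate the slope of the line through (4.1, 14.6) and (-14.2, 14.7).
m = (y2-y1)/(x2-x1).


dy = 14.7 - 14.6 = 0.1
dx = -14.2 - 4.1 = -18.3
m = 0.1/(-18.3) = -0.0055

m = -0.0055


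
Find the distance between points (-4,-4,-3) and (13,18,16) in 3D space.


dx=17, dy=22, dz=19
d = sqrt(289+484+361) = sqrt(1134) = 33.6749

33.6749


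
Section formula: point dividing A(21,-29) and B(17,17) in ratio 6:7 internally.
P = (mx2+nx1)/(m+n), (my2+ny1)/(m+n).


Px = (6*17 + 7*21)/13 = 249/13 = 19.1538
Py = (6*17 + 7*(-29))/13 = -101/13 = -7.7692

P = (19.1538, -7.7692)


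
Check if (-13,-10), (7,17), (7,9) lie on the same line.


-13*(17-9) + 7*(9+ 10) + 7*(-10-17)
= -104 + 133 - 189 = -160

No, not collinear (determinant = -160)


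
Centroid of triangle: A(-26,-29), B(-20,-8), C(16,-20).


Gx = (-26- 20+16)/3 = -30/3 = -10.0000
Gy = (-29- 8- 20)/3 = -57/3 = -19.0000

G = (-10.0000, -19.0000)


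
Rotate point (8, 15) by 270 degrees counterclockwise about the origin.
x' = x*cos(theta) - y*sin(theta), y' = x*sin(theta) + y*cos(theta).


cos(270) = 0, sin(270) = -1
x' = 8*0 - 15*(-1) = 15
y' = 8*(-1) + 15*0 = -8

(15, -8)


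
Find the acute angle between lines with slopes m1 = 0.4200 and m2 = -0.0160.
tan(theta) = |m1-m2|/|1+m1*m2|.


m1-m2 = 0.436
1+m1*m2 = 0.99328
tan(theta) = |0.436/0.99328| = 0.438950
theta = arctan(|0.436/0.99328|) = 23.6991 degrees (acute angle)

23.6991 degrees


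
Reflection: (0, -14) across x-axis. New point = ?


Reflection rule for x-axis: (x, -y)
(0, -14) -> (0, 14)

(0, 14)


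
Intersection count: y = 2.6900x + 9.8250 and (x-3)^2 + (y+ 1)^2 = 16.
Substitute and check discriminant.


Substitute y = 2.6900x + 9.8250: (x-3)^2 + (2.6900x+9.8250+ 1)^2 = 16
Expand to Ax^2 + Bx + C = 0, where b-k = 10.825
A = 1+m^2 = 8.2361
B = 2(m(b-k) - h) = 2(2.6900*10.825 - 3) = 52.2385
C = h^2 + (b-k)^2 - r^2 = 9 + 117.180625 - 16 = 110.180625
disc = B^2-4AC = 2728.8609 - 3629.8346 = -900.9737
disc < 0

0 intersection points


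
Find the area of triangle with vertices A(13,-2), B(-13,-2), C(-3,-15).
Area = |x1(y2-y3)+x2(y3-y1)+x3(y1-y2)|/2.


13*(-2+ 15) = 169
-13*(-15+ 2) = 169
-3*(-2+ 2) = 0
sum = 338
Area = |338|/2 = 169.0000

169.0000 sq units


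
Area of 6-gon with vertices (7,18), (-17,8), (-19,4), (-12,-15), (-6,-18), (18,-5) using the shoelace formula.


sum(xi*y_{i+1}) = 7*8 - 17*4 - 19*(-15) - 12*(-18) - 6*(-5) + 18*18 = 843
sum(yi*x_{i+1}) = 18*(-17) + 8*(-19) + 4*(-12) - 15*(-6) - 18*18 - 5*7 = -775
Area = |843 + 775|/2 = 1618/2 = 809.0000

809.0000 sq units


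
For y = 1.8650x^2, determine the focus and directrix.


a = 1.8650
1/(4a) = 0.1340
Focus = (0, 0.1340)
Directrix: y = -0.1340

Focus = (0, 0.1340), Directrix: y = -0.1340


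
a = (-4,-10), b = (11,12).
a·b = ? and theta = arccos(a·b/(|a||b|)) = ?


a·b = -4*11 - 10*12 = -44 - 120 = -164
|a| = sqrt(16+100) = 10.7703
|b| = sqrt(121+144) = 16.2788
cos(theta) = -164/(sqrt(116)*sqrt(265)) = -164/sqrt(30740) = -0.935388
theta = arccos(-164/sqrt(30740)) = 159.2910 degrees

a·b = -164, theta = 159.2910 deg


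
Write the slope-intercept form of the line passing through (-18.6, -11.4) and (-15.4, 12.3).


m = (23.7)/(3.2) = 7.4062
b = y1 - m*x1 = -11.4 - (23.7*(-18.6))/(3.2) = -11.4 + 137.7562 = 126.3562

y = 7.4062x + 126.3562


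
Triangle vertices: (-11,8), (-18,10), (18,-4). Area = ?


-11*(10+ 4) = -154
-18*(-4-8) = 216
18*(8-10) = -36
sum = 26
Area = |26|/2 = 13.0000

13.0000 sq units


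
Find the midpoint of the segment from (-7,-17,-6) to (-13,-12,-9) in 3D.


Mx = (-7- 13)/2 = -10.0000
My = (-17- 12)/2 = -14.5000
Mz = (-6- 9)/2 = -7.5000

M = (-10.0000, -14.5000, -7.5000)


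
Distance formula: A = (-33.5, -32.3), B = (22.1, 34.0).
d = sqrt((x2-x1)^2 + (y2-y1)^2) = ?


dx = 22.1 + 33.5 = 55.6
dy = 34.0 + 32.3 = 66.3
d = sqrt(3091.36 + 4395.69) = sqrt(7487.05) = 86.5277

86.5277


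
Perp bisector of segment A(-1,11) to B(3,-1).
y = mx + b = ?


Midpoint = (1, 5)
Slope of AB = dy/dx = -12/4 = -3.0000
Perp slope = -dx/dy = 4/12 = 0.3333
b = My - (perp slope)*Mx = 5 + (4*1)/(-12) = 5 - 0.3333 = 4.6667

y = 0.3333x + 4.6667


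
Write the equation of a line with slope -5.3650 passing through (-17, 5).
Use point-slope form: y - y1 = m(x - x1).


y - 5 = -5.3650(x + 17)
y = -5.3650x + 5 + 5.3650*(-17)
y = -5.3650x - 86.2050

y = -5.3650x - 86.2050


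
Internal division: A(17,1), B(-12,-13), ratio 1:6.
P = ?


Px = (1*(-12) + 6*17)/7 = 90/7 = 12.8571
Py = (1*(-13) + 6*1)/7 = -7/7 = -1.0000

P = (12.8571, -1.0000)


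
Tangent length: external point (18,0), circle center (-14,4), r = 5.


d = sqrt((18+ 14)^2 + (0-4)^2) = sqrt(1024+16) = 32.2490
L = sqrt(1040.0000 - 25) = sqrt(1015.0000) = 31.8591

31.8591


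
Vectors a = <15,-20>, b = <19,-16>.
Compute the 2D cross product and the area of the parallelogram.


cross = 15*(-16) + 20*19 = -240 + 380 = 140
Parallelogram area = |140| = 140

cross = 140, parallelogram area = 140


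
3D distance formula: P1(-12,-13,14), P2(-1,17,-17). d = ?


dx=11, dy=30, dz=-31
d = sqrt(121+900+961) = sqrt(1982) = 44.5197

44.5197


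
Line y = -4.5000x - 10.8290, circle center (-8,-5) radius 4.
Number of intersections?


Substitute y = -4.5000x - 10.8290: (x+ 8)^2 + (-4.5000x- 10.8290+ 5)^2 = 16
Expand to Ax^2 + Bx + C = 0, where b-k = -5.829
A = 1+m^2 = 21.25
B = 2(m(b-k) - h) = 2(-4.5000*(-5.829) + 8) = 68.461
C = h^2 + (b-k)^2 - r^2 = 64 + 33.977241 - 16 = 81.977241
disc = B^2-4AC = 4686.9085 - 6968.0655 = -2281.1570
disc < 0

0 intersection points


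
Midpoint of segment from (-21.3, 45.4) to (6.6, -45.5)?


Mx = (-21.3 + 6.6)/2 = -14.7/2 = -7.3500
My = (45.4 - 45.5)/2 = -0.1/2 = -0.0500

(-7.3500, -0.0500)


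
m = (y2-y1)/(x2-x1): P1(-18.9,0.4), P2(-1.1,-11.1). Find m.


dy = -11.1 - 0.4 = -11.5
dx = -1.1 + 18.9 = 17.8
m = -11.5/17.8 = -0.6461

m = -0.6461


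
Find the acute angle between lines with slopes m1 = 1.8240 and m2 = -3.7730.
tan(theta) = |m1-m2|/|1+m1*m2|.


m1-m2 = 5.597
1+m1*m2 = -5.881952
tan(theta) = |5.597/(-5.881952)| = 0.951555
theta = arctan(|5.597/(-5.881952)|) = 43.5780 degrees (acute angle)

43.5780 degrees


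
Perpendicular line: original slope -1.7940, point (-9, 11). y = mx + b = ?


Perpendicular slope = -1/m1 = -1/(-1.7940) = 0.5574
b2 = y0 - m2*x0 = 11 - 9/(-1.7940) = 11 + 5.0167 = 16.0167

y = 0.5574x + 16.0167


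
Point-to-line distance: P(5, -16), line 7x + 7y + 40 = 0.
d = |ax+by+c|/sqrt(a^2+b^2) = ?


|7*5 + 7*(-16) + 40| = |-37| = 37
sqrt(49 + 49) = sqrt(98) = 9.8995
d = 37/sqrt(98) = 3.7376

3.7376


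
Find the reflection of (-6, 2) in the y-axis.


Reflection rule for y-axis: (-x, y)
(-6, 2) -> (6, 2)

(6, 2)


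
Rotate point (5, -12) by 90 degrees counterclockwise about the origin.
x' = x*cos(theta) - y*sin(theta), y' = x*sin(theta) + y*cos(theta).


cos(90) = 0, sin(90) = 1
x' = 5*0 + 12*1 = 12
y' = 5*1 - 12*0 = 5

(12, 5)


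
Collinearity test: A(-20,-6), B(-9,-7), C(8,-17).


-20*(-7+ 17) - 9*(-17+ 6) + 8*(-6+ 7)
= -200 + 99 + 8 = -93

No, not collinear (determinant = -93)


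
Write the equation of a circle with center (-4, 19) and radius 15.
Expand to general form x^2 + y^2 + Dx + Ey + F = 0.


(x+ 4)^2 + (y-19)^2 = 15^2
D = -2h = 8, E = -2k = -38
F = h^2+k^2-r^2 = 16+361-225 = 152

x^2 + y^2 + 8x - 38y + 152 = 0


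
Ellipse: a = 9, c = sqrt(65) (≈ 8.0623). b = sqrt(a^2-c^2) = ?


b^2 = 9^2 - (sqrt(65))^2 = 81 - 65 = 16
b = sqrt(16) = 4

b = 4


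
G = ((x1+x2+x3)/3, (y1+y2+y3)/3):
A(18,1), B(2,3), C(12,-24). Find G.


Gx = (18+2+12)/3 = 32/3 = 10.6667
Gy = (1+3- 24)/3 = -20/3 = -6.6667

G = (10.6667, -6.6667)


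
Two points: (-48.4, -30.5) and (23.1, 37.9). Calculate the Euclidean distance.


dx = 23.1 + 48.4 = 71.5
dy = 37.9 + 30.5 = 68.4
d = sqrt(5112.25 + 4678.56) = sqrt(9790.81) = 98.9485

98.9485


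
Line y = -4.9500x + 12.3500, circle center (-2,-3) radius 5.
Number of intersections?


Substitute y = -4.9500x + 12.3500: (x+ 2)^2 + (-4.9500x+12.3500+ 3)^2 = 25
Expand to Ax^2 + Bx + C = 0, where b-k = 15.35
A = 1+m^2 = 25.5025
B = 2(m(b-k) - h) = 2(-4.9500*15.35 + 2) = -147.965
C = h^2 + (b-k)^2 - r^2 = 4 + 235.6225 - 25 = 214.6225
disc = B^2-4AC = 21893.6412 - 21893.6412 = 0
disc = 0

1 intersection point (tangent)


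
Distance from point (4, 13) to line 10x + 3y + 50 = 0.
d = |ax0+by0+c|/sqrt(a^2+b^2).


|10*4 + 3*13 + 50| = |129| = 129
sqrt(100 + 9) = sqrt(109) = 10.4403
d = 129/sqrt(109) = 12.3560

12.3560


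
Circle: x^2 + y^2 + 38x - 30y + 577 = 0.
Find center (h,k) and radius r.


h = -D/2 = -38/2 = -19
k = -E/2 = 30/2 = 15
r^2 = h^2 + k^2 - F = 361 + 225 - 577 = 9
r = 3

Center (-19, 15), radius = 3


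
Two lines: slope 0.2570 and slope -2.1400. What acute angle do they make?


m1-m2 = 2.397
1+m1*m2 = 0.45002
tan(theta) = |2.397/0.45002| = 5.326430
theta = arctan(|2.397/0.45002|) = 79.3669 degrees (acute angle)

79.3669 degrees


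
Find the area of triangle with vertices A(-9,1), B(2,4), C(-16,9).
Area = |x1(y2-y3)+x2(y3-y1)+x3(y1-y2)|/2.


-9*(4-9) = 45
2*(9-1) = 16
-16*(1-4) = 48
sum = 109
Area = |109|/2 = 54.5000

54.5000 sq units


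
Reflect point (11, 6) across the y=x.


Reflection rule for y=x: (y, x)
(11, 6) -> (6, 11)

(6, 11)


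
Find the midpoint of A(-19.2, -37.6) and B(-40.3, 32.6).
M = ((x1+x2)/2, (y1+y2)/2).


Mx = (-19.2 - 40.3)/2 = -59.5/2 = -29.7500
My = (-37.6 + 32.6)/2 = -5.0/2 = -2.5000

(-29.7500, -2.5000)


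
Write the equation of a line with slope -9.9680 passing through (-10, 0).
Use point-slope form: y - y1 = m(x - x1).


y - 0 = -9.9680(x + 10)
y = -9.9680x + 0 + 9.9680*(-10)
y = -9.9680x - 99.6800

y = -9.9680x - 99.6800


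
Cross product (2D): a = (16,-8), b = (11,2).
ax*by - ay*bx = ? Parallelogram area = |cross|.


cross = 16*2 + 8*11 = 32 + 88 = 120
Parallelogram area = |120| = 120

cross = 120, parallelogram area = 120


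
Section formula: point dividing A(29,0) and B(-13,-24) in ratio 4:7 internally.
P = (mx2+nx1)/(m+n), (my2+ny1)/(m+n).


Px = (4*(-13) + 7*29)/11 = 151/11 = 13.7273
Py = (4*(-24) + 7*0)/11 = -96/11 = -8.7273

P = (13.7273, -8.7273)


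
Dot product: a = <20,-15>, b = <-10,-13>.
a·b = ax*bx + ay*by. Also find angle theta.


a·b = 20*(-10) - 15*(-13) = -200 + 195 = -5
|a| = sqrt(400+225) = 25.0000
|b| = sqrt(100+169) = 16.4012
cos(theta) = -5/(sqrt(625)*sqrt(269)) = -5/sqrt(168125) = -0.012194
theta = arccos(-5/sqrt(168125)) = 90.6987 degrees

a·b = -5, theta = 90.6987 deg


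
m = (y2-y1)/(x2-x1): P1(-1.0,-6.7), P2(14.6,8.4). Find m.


dy = 8.4 + 6.7 = 15.1
dx = 14.6 + 1.0 = 15.6
m = 15.1/15.6 = 0.9679

m = 0.9679


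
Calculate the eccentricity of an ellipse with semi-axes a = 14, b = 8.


c = sqrt(196-64) = sqrt(132) = 11.4891
e = c/a = sqrt(132)/14 = 0.8207

e = 0.8207


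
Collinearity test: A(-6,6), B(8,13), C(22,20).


-6*(13-20) + 8*(20-6) + 22*(6-13)
= 42 + 112 - 154 = 0

Yes, collinear (determinant = 0)


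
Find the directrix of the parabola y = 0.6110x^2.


a = 0.6110
1/(4a) = 0.4092
directrix: y = -0.4092 = -0.4092

y = -0.4092


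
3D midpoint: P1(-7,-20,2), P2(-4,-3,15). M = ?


Mx = (-7- 4)/2 = -5.5000
My = (-20- 3)/2 = -11.5000
Mz = (2+15)/2 = 8.5000

M = (-5.5000, -11.5000, 8.5000)


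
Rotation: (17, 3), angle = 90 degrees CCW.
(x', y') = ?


cos(90) = 0, sin(90) = 1
x' = 17*0 - 3*1 = -3
y' = 17*1 + 3*0 = 17

(-3, 17)


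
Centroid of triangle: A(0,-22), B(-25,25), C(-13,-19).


Gx = (0- 25- 13)/3 = -38/3 = -12.6667
Gy = (-22+25- 19)/3 = -16/3 = -5.3333

G = (-12.6667, -5.3333)


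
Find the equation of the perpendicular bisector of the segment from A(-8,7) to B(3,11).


Midpoint = (-2.5, 9)
Slope of AB = dy/dx = 4/11 = 0.3636
Perp slope = -dx/dy = -11/4 = -2.7500
b = My - (perp slope)*Mx = 9 + (11*(-2.5))/4 = 9 - 6.8750 = 2.1250

y = -2.7500x + 2.1250


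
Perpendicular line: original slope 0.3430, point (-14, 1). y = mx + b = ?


Perpendicular slope = -1/m1 = -1/0.3430 = -2.9155
b2 = y0 - m2*x0 = 1 - 14/0.3430 = 1 - 40.8163 = -39.8163

y = -2.9155x - 39.8163


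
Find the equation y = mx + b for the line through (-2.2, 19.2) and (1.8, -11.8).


m = (-31.0)/(4.0) = -7.7500
b = y1 - m*x1 = 19.2 - (-31.0*(-2.2))/(4.0) = 19.2 - 17.0500 = 2.1500

y = -7.7500x + 2.1500


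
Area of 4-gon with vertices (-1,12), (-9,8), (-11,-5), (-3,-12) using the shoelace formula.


sum(xi*y_{i+1}) = -1*8 - 9*(-5) - 11*(-12) - 3*12 = 133
sum(yi*x_{i+1}) = 12*(-9) + 8*(-11) - 5*(-3) - 12*(-1) = -169
Area = |133 + 169|/2 = 302/2 = 151.0000

151.0000 sq units


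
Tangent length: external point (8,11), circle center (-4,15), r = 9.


d = sqrt((8+ 4)^2 + (11-15)^2) = sqrt(144+16) = 12.6491
L = sqrt(160.0000 - 81) = sqrt(79.0000) = 8.8882

8.8882


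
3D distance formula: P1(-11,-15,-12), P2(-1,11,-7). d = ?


dx=10, dy=26, dz=5
d = sqrt(100+676+25) = sqrt(801) = 28.3019

28.3019


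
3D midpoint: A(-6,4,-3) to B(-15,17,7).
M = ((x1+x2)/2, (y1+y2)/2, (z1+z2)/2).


Mx = (-6- 15)/2 = -10.5000
My = (4+17)/2 = 10.5000
Mz = (-3+7)/2 = 2.0000

M = (-10.5000, 10.5000, 2.0000)


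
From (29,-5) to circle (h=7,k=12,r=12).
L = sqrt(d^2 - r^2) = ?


d = sqrt((29-7)^2 + (-5-12)^2) = sqrt(484+289) = 27.8029
L = sqrt(773.0000 - 144) = sqrt(629.0000) = 25.0799

25.0799


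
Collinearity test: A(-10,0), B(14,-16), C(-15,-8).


-10*(-16+ 8) + 14*(-8-0) - 15*(0+ 16)
= 80 - 112 - 240 = -272

No, not collinear (determinant = -272)


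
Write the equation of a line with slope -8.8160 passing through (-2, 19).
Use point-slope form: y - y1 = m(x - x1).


y - 19 = -8.8160(x + 2)
y = -8.8160x + 19 + 8.8160*(-2)
y = -8.8160x + 1.3680

y = -8.8160x + 1.3680


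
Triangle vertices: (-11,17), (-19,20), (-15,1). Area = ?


-11*(20-1) = -209
-19*(1-17) = 304
-15*(17-20) = 45
sum = 140
Area = |140|/2 = 70.0000

70.0000 sq units


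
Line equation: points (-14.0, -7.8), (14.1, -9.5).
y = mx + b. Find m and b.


m = (-1.7)/(28.1) = -0.0605
b = y1 - m*x1 = -7.8 - (-1.7*(-14.0))/(28.1) = -7.8 - 0.8470 = -8.6470

y = -0.0605x - 8.6470


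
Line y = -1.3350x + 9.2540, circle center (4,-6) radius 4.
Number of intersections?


Substitute y = -1.3350x + 9.2540: (x-4)^2 + (-1.3350x+9.2540+ 6)^2 = 16
Expand to Ax^2 + Bx + C = 0, where b-k = 15.254
A = 1+m^2 = 2.782225
B = 2(m(b-k) - h) = 2(-1.3350*15.254 - 4) = -48.72818
C = h^2 + (b-k)^2 - r^2 = 16 + 232.684516 - 16 = 232.684516
disc = B^2-4AC = 2374.4355 - 2589.5227 = -215.0872
disc < 0

0 intersection points


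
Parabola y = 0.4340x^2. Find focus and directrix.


a = 0.4340
1/(4a) = 0.5760
Focus = (0, 0.5760)
Directrix: y = -0.5760

Focus = (0, 0.5760), Directrix: y = -0.5760


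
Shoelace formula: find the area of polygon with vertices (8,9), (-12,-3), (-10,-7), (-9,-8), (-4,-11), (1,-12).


sum(xi*y_{i+1}) = 8*(-3) - 12*(-7) - 10*(-8) - 9*(-11) - 4*(-12) + 1*9 = 296
sum(yi*x_{i+1}) = 9*(-12) - 3*(-10) - 7*(-9) - 8*(-4) - 11*1 - 12*8 = -90
Area = |296 + 90|/2 = 386/2 = 193.0000

193.0000 sq units


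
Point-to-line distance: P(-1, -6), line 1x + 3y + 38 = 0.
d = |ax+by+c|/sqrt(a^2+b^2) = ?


|1*(-1) + 3*(-6) + 38| = |19| = 19
sqrt(1 + 9) = sqrt(10) = 3.1623
d = 19/sqrt(10) = 6.0083

6.0083


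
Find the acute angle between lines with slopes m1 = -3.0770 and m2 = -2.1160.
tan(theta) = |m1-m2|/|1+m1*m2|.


m1-m2 = -0.961
1+m1*m2 = 7.510932
tan(theta) = |-0.961/7.510932| = 0.127947
theta = arctan(|-0.961/7.510932|) = 7.2912 degrees (acute angle)

7.2912 degrees


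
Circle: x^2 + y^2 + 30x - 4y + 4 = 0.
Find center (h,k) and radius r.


h = -D/2 = -30/2 = -15
k = -E/2 = 4/2 = 2
r^2 = h^2 + k^2 - F = 225 + 4 - 4 = 225
r = 15

Center (-15, 2), radius = 15


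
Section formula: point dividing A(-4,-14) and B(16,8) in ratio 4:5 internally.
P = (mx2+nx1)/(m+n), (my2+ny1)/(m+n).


Px = (4*16 + 5*(-4))/9 = 44/9 = 4.8889
Py = (4*8 + 5*(-14))/9 = -38/9 = -4.2222

P = (4.8889, -4.2222)


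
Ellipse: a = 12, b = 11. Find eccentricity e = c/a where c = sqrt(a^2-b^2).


c = sqrt(144-121) = sqrt(23) = 4.7958
e = c/a = sqrt(23)/12 = 0.3997

e = 0.3997


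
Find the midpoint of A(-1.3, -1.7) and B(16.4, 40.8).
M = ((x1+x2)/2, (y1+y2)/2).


Mx = (-1.3 + 16.4)/2 = 15.1/2 = 7.5500
My = (-1.7 + 40.8)/2 = 39.1/2 = 19.5500

(7.5500, 19.5500)


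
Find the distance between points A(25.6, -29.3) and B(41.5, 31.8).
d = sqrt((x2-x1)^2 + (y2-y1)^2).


dx = 41.5 - 25.6 = 15.9
dy = 31.8 + 29.3 = 61.1
d = sqrt(252.81 + 3733.21) = sqrt(3986.02) = 63.1349

63.1349


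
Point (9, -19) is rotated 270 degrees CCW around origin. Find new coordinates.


cos(270) = 0, sin(270) = -1
x' = 9*0 + 19*(-1) = -19
y' = 9*(-1) - 19*0 = -9

(-19, -9)


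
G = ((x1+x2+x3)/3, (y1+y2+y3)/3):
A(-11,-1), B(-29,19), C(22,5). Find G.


Gx = (-11- 29+22)/3 = -18/3 = -6.0000
Gy = (-1+19+5)/3 = 23/3 = 7.6667

G = (-6.0000, 7.6667)


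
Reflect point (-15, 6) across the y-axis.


Reflection rule for y-axis: (-x, y)
(-15, 6) -> (15, 6)

(15, 6)


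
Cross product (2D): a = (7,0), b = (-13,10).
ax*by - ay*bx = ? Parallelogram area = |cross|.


cross = 7*10 - 0*(-13) = 70 - 0 = 70
Parallelogram area = |70| = 70

cross = 70, parallelogram area = 70


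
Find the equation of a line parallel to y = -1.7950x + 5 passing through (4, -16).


Parallel lines have equal slopes.
m2 = -1.7950
b2 = -16 + 1.7950*4 = -8.8200

y = -1.7950x - 8.8200


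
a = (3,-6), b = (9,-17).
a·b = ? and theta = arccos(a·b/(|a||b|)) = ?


a·b = 3*9 - 6*(-17) = 27 + 102 = 129
|a| = sqrt(9+36) = 6.7082
|b| = sqrt(81+289) = 19.2354
cos(theta) = 129/(sqrt(45)*sqrt(370)) = 129/sqrt(16650) = 0.999730
theta = arccos(129/sqrt(16650)) = 1.3322 degrees

a·b = 129, theta = 1.3322 deg


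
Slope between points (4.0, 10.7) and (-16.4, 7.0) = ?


dy = 7.0 - 10.7 = -3.7
dx = -16.4 - 4.0 = -20.4
m = -3.7/(-20.4) = 0.1814

m = 0.1814


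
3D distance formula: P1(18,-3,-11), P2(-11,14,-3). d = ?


dx=-29, dy=17, dz=8
d = sqrt(841+289+64) = sqrt(1194) = 34.5543

34.5543


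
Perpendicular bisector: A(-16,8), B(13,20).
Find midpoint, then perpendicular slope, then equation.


Midpoint = (-1.5, 14)
Slope of AB = dy/dx = 12/29 = 0.4138
Perp slope = -dx/dy = -29/12 = -2.4167
b = My - (perp slope)*Mx = 14 + (29*(-1.5))/12 = 14 - 3.6250 = 10.3750

y = -2.4167x + 10.3750


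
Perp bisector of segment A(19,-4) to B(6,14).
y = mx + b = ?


Midpoint = (12.5, 5)
Slope of AB = dy/dx = 18/(-13) = -1.3846
Perp slope = -dx/dy = 13/18 = 0.7222
b = My - (perp slope)*Mx = 5 + (-13*12.5)/18 = 5 - 9.0278 = -4.0278

y = 0.7222x - 4.0278


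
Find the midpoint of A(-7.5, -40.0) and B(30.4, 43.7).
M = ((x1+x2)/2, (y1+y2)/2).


Mx = (-7.5 + 30.4)/2 = 22.9/2 = 11.4500
My = (-40.0 + 43.7)/2 = 3.7/2 = 1.8500

(11.4500, 1.8500)


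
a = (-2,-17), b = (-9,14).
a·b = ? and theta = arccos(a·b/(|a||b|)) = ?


a·b = -2*(-9) - 17*14 = 18 - 238 = -220
|a| = sqrt(4+289) = 17.1172
|b| = sqrt(81+196) = 16.6433
cos(theta) = -220/(sqrt(293)*sqrt(277)) = -220/sqrt(81161) = -0.772234
theta = arccos(-220/sqrt(81161)) = 140.5549 degrees

a·b = -220, theta = 140.5549 deg


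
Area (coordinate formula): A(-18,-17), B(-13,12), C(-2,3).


-18*(12-3) = -162
-13*(3+ 17) = -260
-2*(-17-12) = 58
sum = -364
Area = |-364|/2 = 182.0000

182.0000 sq units


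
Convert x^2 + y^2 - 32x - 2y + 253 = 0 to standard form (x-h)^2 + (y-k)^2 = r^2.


h = -D/2 = 32/2 = 16
k = -E/2 = 2/2 = 1
r^2 = h^2 + k^2 - F = 256 + 1 - 253 = 4
r = 2

Center (16, 1), radius = 2


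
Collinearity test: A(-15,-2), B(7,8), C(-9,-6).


-15*(8+ 6) + 7*(-6+ 2) - 9*(-2-8)
= -210 - 28 + 90 = -148

No, not collinear (determinant = -148)


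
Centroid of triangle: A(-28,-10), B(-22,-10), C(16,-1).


Gx = (-28- 22+16)/3 = -34/3 = -11.3333
Gy = (-10- 10- 1)/3 = -21/3 = -7.0000

G = (-11.3333, -7.0000)


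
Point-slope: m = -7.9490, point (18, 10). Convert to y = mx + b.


y - 10 = -7.9490(x - 18)
y = -7.9490x + 10 + 7.9490*18
y = -7.9490x + 153.0820

y = -7.9490x + 153.0820


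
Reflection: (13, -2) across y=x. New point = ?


Reflection rule for y=x: (y, x)
(13, -2) -> (-2, 13)

(-2, 13)


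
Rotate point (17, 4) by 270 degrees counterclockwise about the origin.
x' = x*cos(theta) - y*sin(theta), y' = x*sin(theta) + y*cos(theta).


cos(270) = 0, sin(270) = -1
x' = 17*0 - 4*(-1) = 4
y' = 17*(-1) + 4*0 = -17

(4, -17)


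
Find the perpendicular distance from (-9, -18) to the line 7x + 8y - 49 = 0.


|7*(-9) + 8*(-18) - 49| = |-256| = 256
sqrt(49 + 64) = sqrt(113) = 10.6301
d = 256/sqrt(113) = 24.0825

24.0825


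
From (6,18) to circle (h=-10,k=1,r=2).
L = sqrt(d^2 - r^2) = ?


d = sqrt((6+ 10)^2 + (18-1)^2) = sqrt(256+289) = 23.3452
L = sqrt(545.0000 - 4) = sqrt(541.0000) = 23.2594

23.2594


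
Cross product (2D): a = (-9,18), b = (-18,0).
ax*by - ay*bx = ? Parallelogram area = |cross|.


cross = -9*0 - 18*(-18) = 0 + 324 = 324
Parallelogram area = |324| = 324

cross = 324, parallelogram area = 324


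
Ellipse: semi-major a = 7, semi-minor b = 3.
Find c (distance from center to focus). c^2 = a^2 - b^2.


c^2 = 7^2 - 3^2 = 49 - 9 = 40
c = sqrt(40) = 6.3246

c = 6.3246


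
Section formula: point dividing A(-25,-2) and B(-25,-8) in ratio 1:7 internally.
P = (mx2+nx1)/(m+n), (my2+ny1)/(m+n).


Px = (1*(-25) + 7*(-25))/8 = -200/8 = -25.0000
Py = (1*(-8) + 7*(-2))/8 = -22/8 = -2.7500

P = (-25.0000, -2.7500)


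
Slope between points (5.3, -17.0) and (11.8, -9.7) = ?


dy = -9.7 + 17.0 = 7.3
dx = 11.8 - 5.3 = 6.5
m = 7.3/6.5 = 1.1231

m = 1.1231


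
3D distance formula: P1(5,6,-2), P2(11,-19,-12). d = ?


dx=6, dy=-25, dz=-10
d = sqrt(36+625+100) = sqrt(761) = 27.5862

27.5862


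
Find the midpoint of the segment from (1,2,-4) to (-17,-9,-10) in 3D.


Mx = (1- 17)/2 = -8.0000
My = (2- 9)/2 = -3.5000
Mz = (-4- 10)/2 = -7.0000

M = (-8.0000, -3.5000, -7.0000)


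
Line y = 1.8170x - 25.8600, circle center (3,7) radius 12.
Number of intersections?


Substitute y = 1.8170x - 25.8600: (x-3)^2 + (1.8170x- 25.8600-7)^2 = 144
Expand to Ax^2 + Bx + C = 0, where b-k = -32.86
A = 1+m^2 = 4.301489
B = 2(m(b-k) - h) = 2(1.8170*(-32.86) - 3) = -125.41324
C = h^2 + (b-k)^2 - r^2 = 9 + 1079.7796 - 144 = 944.7796
disc = B^2-4AC = 15728.4808 - 16255.8362 = -527.3554
disc < 0

0 intersection points


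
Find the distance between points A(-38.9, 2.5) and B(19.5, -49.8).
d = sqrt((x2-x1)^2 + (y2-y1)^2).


dx = 19.5 + 38.9 = 58.4
dy = -49.8 - 2.5 = -52.3
d = sqrt(3410.56 + 2735.29) = sqrt(6145.85) = 78.3955

78.3955


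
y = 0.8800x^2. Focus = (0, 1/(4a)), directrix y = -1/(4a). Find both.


a = 0.8800
1/(4a) = 0.2841
Focus = (0, 0.2841)
Directrix: y = -0.2841

Focus = (0, 0.2841), Directrix: y = -0.2841


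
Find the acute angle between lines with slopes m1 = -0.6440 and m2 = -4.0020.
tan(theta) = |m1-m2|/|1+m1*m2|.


m1-m2 = 3.358
1+m1*m2 = 3.577288
tan(theta) = |3.358/3.577288| = 0.938700
theta = arctan(|3.358/3.577288|) = 43.1890 degrees (acute angle)

43.1890 degrees


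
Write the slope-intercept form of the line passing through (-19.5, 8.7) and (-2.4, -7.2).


m = (-15.9)/(17.1) = -0.9298
b = y1 - m*x1 = 8.7 - (-15.9*(-19.5))/(17.1) = 8.7 - 18.1316 = -9.4316

y = -0.9298x - 9.4316


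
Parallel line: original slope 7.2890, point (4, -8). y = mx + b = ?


Parallel lines have equal slopes.
m2 = 7.2890
b2 = -8 - 7.2890*4 = -37.1560

y = 7.2890x - 37.1560


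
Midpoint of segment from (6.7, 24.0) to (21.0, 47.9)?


Mx = (6.7 + 21.0)/2 = 27.7/2 = 13.8500
My = (24.0 + 47.9)/2 = 71.9/2 = 35.9500

(13.8500, 35.9500)


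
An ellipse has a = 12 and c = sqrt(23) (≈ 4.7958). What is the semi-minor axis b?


b^2 = 12^2 - (sqrt(23))^2 = 144 - 23 = 121
b = sqrt(121) = 11

b = 11


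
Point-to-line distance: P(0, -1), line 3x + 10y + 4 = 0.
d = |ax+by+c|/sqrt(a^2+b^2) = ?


|3*0 + 10*(-1) + 4| = |-6| = 6
sqrt(9 + 100) = sqrt(109) = 10.4403
d = 6/sqrt(109) = 0.5747

0.5747


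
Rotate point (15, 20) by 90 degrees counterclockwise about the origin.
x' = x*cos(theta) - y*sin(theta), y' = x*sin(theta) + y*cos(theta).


cos(90) = 0, sin(90) = 1
x' = 15*0 - 20*1 = -20
y' = 15*1 + 20*0 = 15

(-20, 15)


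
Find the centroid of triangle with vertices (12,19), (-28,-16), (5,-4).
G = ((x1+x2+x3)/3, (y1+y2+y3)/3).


Gx = (12- 28+5)/3 = -11/3 = -3.6667
Gy = (19- 16- 4)/3 = -1/3 = -0.3333

G = (-3.6667, -0.3333)


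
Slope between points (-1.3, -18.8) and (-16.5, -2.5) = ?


dy = -2.5 + 18.8 = 16.3
dx = -16.5 + 1.3 = -15.2
m = 16.3/(-15.2) = -1.0724

m = -1.0724


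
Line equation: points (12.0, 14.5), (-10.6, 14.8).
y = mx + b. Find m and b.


m = (0.3)/(-22.6) = -0.0133
b = y1 - m*x1 = 14.5 - (0.3*12.0)/(-22.6) = 14.5 + 0.1593 = 14.6593

y = -0.0133x + 14.6593


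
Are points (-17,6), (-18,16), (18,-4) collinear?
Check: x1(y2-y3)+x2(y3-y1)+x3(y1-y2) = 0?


-17*(16+ 4) - 18*(-4-6) + 18*(6-16)
= -340 + 180 - 180 = -340

No, not collinear (determinant = -340)


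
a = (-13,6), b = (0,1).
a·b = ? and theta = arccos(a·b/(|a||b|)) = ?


a·b = -13*0 + 6*1 = 0 + 6 = 6
|a| = sqrt(169+36) = 14.3178
|b| = sqrt(0+1) = 1.0000
cos(theta) = 6/(sqrt(205)*sqrt(1)) = 6/sqrt(205) = 0.419058
theta = arccos(6/sqrt(205)) = 65.2249 degrees

a·b = 6, theta = 65.2249 deg


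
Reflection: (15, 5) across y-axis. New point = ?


Reflection rule for y-axis: (-x, y)
(15, 5) -> (-15, 5)

(-15, 5)


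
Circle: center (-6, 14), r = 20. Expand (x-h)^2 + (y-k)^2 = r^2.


(x+ 6)^2 + (y-14)^2 = 20^2
D = -2h = 12, E = -2k = -28
F = h^2+k^2-r^2 = 36+196-400 = -168

x^2 + y^2 + 12x - 28y - 168 = 0


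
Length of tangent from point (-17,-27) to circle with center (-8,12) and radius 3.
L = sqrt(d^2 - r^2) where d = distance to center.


d = sqrt((-17+ 8)^2 + (-27-12)^2) = sqrt(81+1521) = 40.0250
L = sqrt(1602.0000 - 9) = sqrt(1593.0000) = 39.9124

39.9124


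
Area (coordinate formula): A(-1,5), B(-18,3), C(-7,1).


-1*(3-1) = -2
-18*(1-5) = 72
-7*(5-3) = -14
sum = 56
Area = |56|/2 = 28.0000

28.0000 sq units


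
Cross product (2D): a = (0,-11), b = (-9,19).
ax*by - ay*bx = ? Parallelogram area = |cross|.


cross = 0*19 + 11*(-9) = 0 - 99 = -99
Parallelogram area = |-99| = 99

cross = -99, parallelogram area = 99


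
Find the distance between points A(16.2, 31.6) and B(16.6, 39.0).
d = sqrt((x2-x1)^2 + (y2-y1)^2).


dx = 16.6 - 16.2 = 0.4
dy = 39.0 - 31.6 = 7.4
d = sqrt(0.16 + 54.76) = sqrt(54.92) = 7.4108

7.4108


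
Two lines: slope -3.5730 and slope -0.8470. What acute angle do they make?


m1-m2 = -2.726
1+m1*m2 = 4.026331
tan(theta) = |-2.726/4.026331| = 0.677043
theta = arctan(|-2.726/4.026331|) = 34.0997 degrees (acute angle)

34.0997 degrees


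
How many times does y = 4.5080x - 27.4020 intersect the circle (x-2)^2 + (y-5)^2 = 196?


Substitute y = 4.5080x - 27.4020: (x-2)^2 + (4.5080x- 27.4020-5)^2 = 196
Expand to Ax^2 + Bx + C = 0, where b-k = -32.402
A = 1+m^2 = 21.322064
B = 2(m(b-k) - h) = 2(4.5080*(-32.402) - 2) = -296.136432
C = h^2 + (b-k)^2 - r^2 = 4 + 1049.889604 - 196 = 857.889604
disc = B^2-4AC = 87696.7864 - 73167.9082 = 14528.8782
disc > 0

2 intersection points


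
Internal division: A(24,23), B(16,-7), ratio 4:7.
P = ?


Px = (4*16 + 7*24)/11 = 232/11 = 21.0909
Py = (4*(-7) + 7*23)/11 = 133/11 = 12.0909

P = (21.0909, 12.0909)


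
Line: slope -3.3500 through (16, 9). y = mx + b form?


y - 9 = -3.3500(x - 16)
y = -3.3500x + 9 + 3.3500*16
y = -3.3500x + 62.6000

y = -3.3500x + 62.6000


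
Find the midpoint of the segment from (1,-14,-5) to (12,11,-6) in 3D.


Mx = (1+12)/2 = 6.5000
My = (-14+11)/2 = -1.5000
Mz = (-5- 6)/2 = -5.5000

M = (6.5000, -1.5000, -5.5000)


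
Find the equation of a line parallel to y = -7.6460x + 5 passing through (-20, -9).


Parallel lines have equal slopes.
m2 = -7.6460
b2 = -9 + 7.6460*(-20) = -161.9200

y = -7.6460x - 161.9200
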